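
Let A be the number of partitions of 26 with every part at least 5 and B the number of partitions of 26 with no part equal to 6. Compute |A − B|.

Partitions of 26 with every part at least 5: 36.
Partitions of 26 with no part equal to 6: 1809.
|36 − 1809| = 1773.

1773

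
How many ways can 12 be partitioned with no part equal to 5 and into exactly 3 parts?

They are:
10,1,1
9,2,1
8,3,1
8,2,2
7,4,1
7,3,2
6,4,2
6,3,3
4,4,4

9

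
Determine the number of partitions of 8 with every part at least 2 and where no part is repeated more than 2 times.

They are:
8
6+2
5+3
4+4
4+2+2
3+3+2

6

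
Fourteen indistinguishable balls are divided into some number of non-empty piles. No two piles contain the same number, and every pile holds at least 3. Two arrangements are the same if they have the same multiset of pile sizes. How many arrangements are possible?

Listing the qualifying partitions of 14:
14
11 + 3
10 + 4
9 + 5
8 + 6
7 + 4 + 3
6 + 5 + 3
That's 7 in total.

7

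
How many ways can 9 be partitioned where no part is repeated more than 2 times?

Listing the qualifying partitions of 9:
9
8+1
7+2
7+1+1
6+3
6+2+1
5+4
5+3+1
5+2+2
5+2+1+1
4+4+1
4+3+2
4+3+1+1
4+2+2+1
3+3+2+1
3+2+2+1+1

16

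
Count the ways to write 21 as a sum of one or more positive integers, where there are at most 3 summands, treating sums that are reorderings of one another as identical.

48

There are too many to list fully; the first 12 (by largest part) are:
21
20 + 1
19 + 2
19 + 1 + 1
18 + 3
18 + 2 + 1
17 + 4
17 + 3 + 1
17 + 2 + 2
16 + 5
16 + 4 + 1
16 + 3 + 2
…and 36 more, for 48 total.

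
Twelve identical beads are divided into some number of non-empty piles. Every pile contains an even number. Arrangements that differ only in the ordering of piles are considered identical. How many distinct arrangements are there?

They are:
12
2+10
4+8
2+2+8
6+6
2+4+6
2+2+2+6
4+4+4
2+2+4+4
2+2+2+2+4
2+2+2+2+2+2

11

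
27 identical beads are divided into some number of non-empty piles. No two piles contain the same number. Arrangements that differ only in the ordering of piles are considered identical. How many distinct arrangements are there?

Systematic enumeration (by largest part, then next-largest, …) yields 192.

192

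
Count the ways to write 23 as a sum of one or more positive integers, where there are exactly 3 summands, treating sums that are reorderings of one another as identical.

44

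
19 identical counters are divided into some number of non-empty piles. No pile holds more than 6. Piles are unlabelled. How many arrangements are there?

235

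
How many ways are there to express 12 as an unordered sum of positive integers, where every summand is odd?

15

They are:
11 + 1
9 + 3
9 + 1 + 1 + 1
7 + 5
7 + 3 + 1 + 1
7 + 1 + 1 + 1 + 1 + 1
5 + 5 + 1 + 1
5 + 3 + 3 + 1
5 + 3 + 1 + 1 + 1 + 1
5 + 1 + 1 + 1 + 1 + 1 + 1 + 1
3 + 3 + 3 + 3
3 + 3 + 3 + 1 + 1 + 1
3 + 3 + 1 + 1 + 1 + 1 + 1 + 1
3 + 1 + 1 + 1 + 1 + 1 + 1 + 1 + 1 + 1
1 + 1 + 1 + 1 + 1 + 1 + 1 + 1 + 1 + 1 + 1 + 1
Counting gives 15.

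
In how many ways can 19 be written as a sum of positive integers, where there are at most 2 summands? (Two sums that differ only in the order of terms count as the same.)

10

Enumerating:
19
18, 1
17, 2
16, 3
15, 4
14, 5
13, 6
12, 7
11, 8
10, 9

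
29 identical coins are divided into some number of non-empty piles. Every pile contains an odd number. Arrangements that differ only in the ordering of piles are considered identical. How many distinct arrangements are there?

Systematic enumeration (by largest part, then next-largest, …) yields 256.

256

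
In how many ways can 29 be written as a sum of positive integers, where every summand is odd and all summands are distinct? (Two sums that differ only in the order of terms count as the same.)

17

The partitions of 29 that satisfy the conditions:
29
1, 3, 25
1, 5, 23
1, 7, 21
3, 5, 21
1, 9, 19
3, 7, 19
1, 11, 17
3, 9, 17
5, 7, 17
1, 13, 15
3, 11, 15
5, 9, 15
5, 11, 13
7, 9, 13
1, 3, 5, 7, 13
1, 3, 5, 9, 11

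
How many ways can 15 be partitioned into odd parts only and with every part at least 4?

2

Listing the qualifying partitions of 15:
15
5+5+5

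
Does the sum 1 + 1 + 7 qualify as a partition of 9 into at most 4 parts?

Yes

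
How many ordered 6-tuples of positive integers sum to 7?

Equivalently, choose which 5 of the 6 gaps become plus signs: C(6,5) = 6.

6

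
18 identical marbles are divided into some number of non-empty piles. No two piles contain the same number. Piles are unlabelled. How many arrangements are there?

There are too many to list fully; the first 12 (by largest part) are:
18
17+1
16+2
15+3
15+2+1
14+4
14+3+1
13+5
13+4+1
13+3+2
12+6
12+5+1
…and 34 more, for 46 total.

46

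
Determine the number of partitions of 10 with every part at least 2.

12

Enumerating:
10
8+2
7+3
6+4
6+2+2
5+5
5+3+2
4+4+2
4+3+3
4+2+2+2
3+3+2+2
2+2+2+2+2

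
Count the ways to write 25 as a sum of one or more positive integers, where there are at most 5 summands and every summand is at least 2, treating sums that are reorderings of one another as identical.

A full systematic count gives 208.

208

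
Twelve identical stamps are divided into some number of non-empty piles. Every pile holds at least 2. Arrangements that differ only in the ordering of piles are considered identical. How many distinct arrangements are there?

They are:
12
10,2
9,3
8,4
8,2,2
7,5
7,3,2
6,6
6,4,2
6,3,3
6,2,2,2
5,5,2
5,4,3
5,3,2,2
4,4,4
4,4,2,2
4,3,3,2
4,2,2,2,2
3,3,3,3
3,3,2,2,2
2,2,2,2,2,2

21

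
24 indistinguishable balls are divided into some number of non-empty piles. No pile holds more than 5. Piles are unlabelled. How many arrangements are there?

333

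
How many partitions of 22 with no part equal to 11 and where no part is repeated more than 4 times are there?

Enumerating by decreasing first part gives 584 partitions in all.

584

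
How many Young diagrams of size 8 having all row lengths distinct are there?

6

Enumerating:
8
7+1
6+2
5+3
5+2+1
4+3+1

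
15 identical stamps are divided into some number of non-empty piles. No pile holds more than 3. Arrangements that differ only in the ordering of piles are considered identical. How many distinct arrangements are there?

27

There are too many to list fully; the first 12 (by largest part) are:
3 + 3 + 3 + 3 + 3
3 + 3 + 3 + 3 + 2 + 1
3 + 3 + 3 + 3 + 1 + 1 + 1
3 + 3 + 3 + 2 + 2 + 2
3 + 3 + 3 + 2 + 2 + 1 + 1
3 + 3 + 3 + 2 + 1 + 1 + 1 + 1
3 + 3 + 3 + 1 + 1 + 1 + 1 + 1 + 1
3 + 3 + 2 + 2 + 2 + 2 + 1
3 + 3 + 2 + 2 + 2 + 1 + 1 + 1
3 + 3 + 2 + 2 + 1 + 1 + 1 + 1 + 1
3 + 3 + 2 + 1 + 1 + 1 + 1 + 1 + 1 + 1
3 + 3 + 1 + 1 + 1 + 1 + 1 + 1 + 1 + 1 + 1
…and 15 more, for 27 total.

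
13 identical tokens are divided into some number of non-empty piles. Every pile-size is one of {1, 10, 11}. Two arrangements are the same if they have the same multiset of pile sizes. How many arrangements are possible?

Enumerating:
11, 1, 1
10, 1, 1, 1
1, 1, 1, 1, 1, 1, 1, 1, 1, 1, 1, 1, 1
That's 3 in total.

3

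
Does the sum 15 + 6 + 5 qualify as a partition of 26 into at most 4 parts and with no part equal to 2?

Yes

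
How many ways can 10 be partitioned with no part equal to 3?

There are too many to list fully; the first 12 (by largest part) are:
10
1 + 9
2 + 8
1 + 1 + 8
1 + 2 + 7
1 + 1 + 1 + 7
4 + 6
2 + 2 + 6
1 + 1 + 2 + 6
1 + 1 + 1 + 1 + 6
5 + 5
1 + 4 + 5
…and 15 more, for 27 total.

27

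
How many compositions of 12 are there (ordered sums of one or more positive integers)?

2048

The number of compositions of n is 2^(n−1); here 2^11 = 2048.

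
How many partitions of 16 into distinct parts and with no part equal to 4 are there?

Listing the qualifying partitions of 16:
16
15,1
14,2
13,3
13,2,1
12,3,1
11,5
11,3,2
10,6
10,5,1
10,3,2,1
9,7
9,6,1
9,5,2
8,7,1
8,6,2
8,5,3
8,5,2,1
7,6,3
7,6,2,1
7,5,3,1
6,5,3,2
Counting gives 22.

22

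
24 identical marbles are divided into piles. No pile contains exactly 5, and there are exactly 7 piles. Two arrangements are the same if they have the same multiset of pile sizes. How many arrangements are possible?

130

Direct enumeration gives 130 partitions.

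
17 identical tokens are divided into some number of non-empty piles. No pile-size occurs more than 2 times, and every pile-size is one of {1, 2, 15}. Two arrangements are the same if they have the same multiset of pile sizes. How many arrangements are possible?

2

The partitions of 17 that satisfy the conditions:
15, 2
15, 1, 1
Counting gives 2.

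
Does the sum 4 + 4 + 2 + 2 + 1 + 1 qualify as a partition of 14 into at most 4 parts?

No

The parts sum to 14, and the condition 'there are at most 4 summands' is violated.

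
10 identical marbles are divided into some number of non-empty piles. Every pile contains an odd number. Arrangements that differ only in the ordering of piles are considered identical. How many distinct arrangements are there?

10

The partitions of 10 that satisfy the conditions:
9 + 1
7 + 3
7 + 1 + 1 + 1
5 + 5
5 + 3 + 1 + 1
5 + 1 + 1 + 1 + 1 + 1
3 + 3 + 3 + 1
3 + 3 + 1 + 1 + 1 + 1
3 + 1 + 1 + 1 + 1 + 1 + 1 + 1
1 + 1 + 1 + 1 + 1 + 1 + 1 + 1 + 1 + 1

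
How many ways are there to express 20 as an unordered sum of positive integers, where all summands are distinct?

64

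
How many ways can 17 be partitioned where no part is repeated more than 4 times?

Systematic enumeration (by largest part, then next-largest, …) yields 205.

205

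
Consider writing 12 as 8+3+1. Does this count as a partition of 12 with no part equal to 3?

No

The parts sum to 12, and the condition 'no summand equals 3' is violated.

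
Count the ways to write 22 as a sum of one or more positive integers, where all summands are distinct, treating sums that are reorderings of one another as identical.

89

A full systematic count gives 89.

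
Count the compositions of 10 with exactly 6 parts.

A composition of 10 into 6 positive parts is chosen by placing 5 dividers among the 9 gaps between 10 units: C(9,5) = 126.

126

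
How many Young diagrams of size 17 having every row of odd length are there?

A partial list (first 12 by largest part):
17
1 + 1 + 15
1 + 3 + 13
1 + 1 + 1 + 1 + 13
1 + 5 + 11
3 + 3 + 11
1 + 1 + 1 + 3 + 11
1 + 1 + 1 + 1 + 1 + 1 + 11
1 + 7 + 9
3 + 5 + 9
1 + 1 + 1 + 5 + 9
1 + 1 + 3 + 3 + 9
…and 26 more, for 38 total.

38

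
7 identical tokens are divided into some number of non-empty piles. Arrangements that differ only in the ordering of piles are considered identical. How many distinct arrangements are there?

They are:
7
6,1
5,2
5,1,1
4,3
4,2,1
4,1,1,1
3,3,1
3,2,2
3,2,1,1
3,1,1,1,1
2,2,2,1
2,2,1,1,1
2,1,1,1,1,1
1,1,1,1,1,1,1
Counting gives 15.

15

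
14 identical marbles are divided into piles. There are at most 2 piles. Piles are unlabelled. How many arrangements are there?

8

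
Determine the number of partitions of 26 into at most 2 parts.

14

Enumerating:
26
25+1
24+2
23+3
22+4
21+5
20+6
19+7
18+8
17+9
16+10
15+11
14+12
13+13
Counting gives 14.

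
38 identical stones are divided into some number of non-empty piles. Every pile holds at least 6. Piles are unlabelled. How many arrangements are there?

126

A full systematic count gives 126.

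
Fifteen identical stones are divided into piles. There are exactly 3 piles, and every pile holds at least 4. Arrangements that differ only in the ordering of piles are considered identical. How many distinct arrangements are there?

3

They are:
7 + 4 + 4
6 + 5 + 4
5 + 5 + 5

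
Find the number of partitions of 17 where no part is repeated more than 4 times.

Direct enumeration gives 205 partitions.

205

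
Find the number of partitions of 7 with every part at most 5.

The partitions of 7 that satisfy the conditions:
5,2
5,1,1
4,3
4,2,1
4,1,1,1
3,3,1
3,2,2
3,2,1,1
3,1,1,1,1
2,2,2,1
2,2,1,1,1
2,1,1,1,1,1
1,1,1,1,1,1,1
Counting gives 13.

13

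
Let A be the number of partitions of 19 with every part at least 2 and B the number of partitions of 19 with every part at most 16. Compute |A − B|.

Partitions of 19 with every part at least 2: 105.
Partitions of 19 with every part at most 16: 486.
|105 − 486| = 381.

381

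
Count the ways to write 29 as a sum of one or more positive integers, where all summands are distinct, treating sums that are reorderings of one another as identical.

256

There are 256 such partitions.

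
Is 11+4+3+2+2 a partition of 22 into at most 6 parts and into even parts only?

The parts sum to 22, and the condition 'every summand is even' is violated.

No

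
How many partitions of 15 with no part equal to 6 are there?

146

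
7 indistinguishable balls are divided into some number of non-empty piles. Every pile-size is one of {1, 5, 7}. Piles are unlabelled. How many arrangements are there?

They are:
7
5, 1, 1
1, 1, 1, 1, 1, 1, 1

3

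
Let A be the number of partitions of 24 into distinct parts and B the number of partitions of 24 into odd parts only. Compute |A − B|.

0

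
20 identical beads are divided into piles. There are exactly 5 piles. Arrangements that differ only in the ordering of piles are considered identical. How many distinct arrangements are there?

Direct enumeration gives 84 partitions.

84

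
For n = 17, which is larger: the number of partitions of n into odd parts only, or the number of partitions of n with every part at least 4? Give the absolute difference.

Partitions of 17 into odd parts only: 38.
Partitions of 17 with every part at least 4: 12.
|38 − 12| = 26.

26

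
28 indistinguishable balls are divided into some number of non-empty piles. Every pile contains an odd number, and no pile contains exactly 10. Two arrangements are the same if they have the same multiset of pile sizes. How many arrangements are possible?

222

Systematic enumeration (by largest part, then next-largest, …) yields 222.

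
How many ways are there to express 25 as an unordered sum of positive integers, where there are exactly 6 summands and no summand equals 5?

151

Enumerating by decreasing first part gives 151 partitions in all.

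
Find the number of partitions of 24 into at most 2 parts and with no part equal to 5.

12

Listing the qualifying partitions of 24:
24
23 + 1
22 + 2
21 + 3
20 + 4
18 + 6
17 + 7
16 + 8
15 + 9
14 + 10
13 + 11
12 + 12
That's 12 in total.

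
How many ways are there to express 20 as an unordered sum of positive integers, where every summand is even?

A partial list (first 12 by largest part):
20
18+2
16+4
16+2+2
14+6
14+4+2
14+2+2+2
12+8
12+6+2
12+4+4
12+4+2+2
12+2+2+2+2
…and 30 more, for 42 total.

42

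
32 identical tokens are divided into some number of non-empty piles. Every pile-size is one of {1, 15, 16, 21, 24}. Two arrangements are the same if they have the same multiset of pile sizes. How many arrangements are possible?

8

Listing the qualifying partitions of 32:
24, 1, 1, 1, 1, 1, 1, 1, 1
21, 1, 1, 1, 1, 1, 1, 1, 1, 1, 1, 1
16, 16
16, 15, 1
16, 1, 1, 1, 1, 1, 1, 1, 1, 1, 1, 1, 1, 1, 1, 1, 1
15, 15, 1, 1
15, 1, 1, 1, 1, 1, 1, 1, 1, 1, 1, 1, 1, 1, 1, 1, 1, 1
1, 1, 1, 1, 1, 1, 1, 1, 1, 1, 1, 1, 1, 1, 1, 1, 1, 1, 1, 1, 1, 1, 1, 1, 1, 1, 1, 1, 1, 1, 1, 1
That's 8 in total.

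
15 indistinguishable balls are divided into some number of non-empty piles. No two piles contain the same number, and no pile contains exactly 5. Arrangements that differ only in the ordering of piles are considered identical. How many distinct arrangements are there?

19

Enumerating:
15
14+1
13+2
12+3
12+2+1
11+4
11+3+1
10+4+1
10+3+2
9+6
9+4+2
9+3+2+1
8+7
8+6+1
8+4+3
8+4+2+1
7+6+2
7+4+3+1
6+4+3+2
That's 19 in total.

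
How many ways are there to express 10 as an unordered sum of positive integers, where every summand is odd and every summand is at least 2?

The partitions of 10 that satisfy the conditions:
7,3
5,5
Counting gives 2.

2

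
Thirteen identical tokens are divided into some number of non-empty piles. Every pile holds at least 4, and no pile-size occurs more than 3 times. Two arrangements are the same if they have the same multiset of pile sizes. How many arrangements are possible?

Listing the qualifying partitions of 13:
13
9, 4
8, 5
7, 6
5, 4, 4

5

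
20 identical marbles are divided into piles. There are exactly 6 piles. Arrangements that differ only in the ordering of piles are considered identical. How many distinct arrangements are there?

90

A full systematic count gives 90.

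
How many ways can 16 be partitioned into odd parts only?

32

There are too many to list fully; the first 12 (by largest part) are:
1 + 15
3 + 13
1 + 1 + 1 + 13
5 + 11
1 + 1 + 3 + 11
1 + 1 + 1 + 1 + 1 + 11
7 + 9
1 + 1 + 5 + 9
1 + 3 + 3 + 9
1 + 1 + 1 + 1 + 3 + 9
1 + 1 + 1 + 1 + 1 + 1 + 1 + 9
1 + 1 + 7 + 7
…and 20 more, for 32 total.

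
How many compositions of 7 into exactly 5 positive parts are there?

15

By stars and bars with positive parts, the count is C(6,4) = 15.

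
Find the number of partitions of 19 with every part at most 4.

94

A full systematic count gives 94.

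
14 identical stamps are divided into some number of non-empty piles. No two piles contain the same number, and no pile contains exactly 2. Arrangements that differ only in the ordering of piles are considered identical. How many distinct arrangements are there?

They are:
14
13,1
11,3
10,4
10,3,1
9,5
9,4,1
8,6
8,5,1
7,6,1
7,4,3
6,5,3
6,4,3,1

13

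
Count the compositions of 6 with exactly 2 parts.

By stars and bars with positive parts, the count is C(5,1) = 5.

5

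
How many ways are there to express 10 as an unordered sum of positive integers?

42

There are too many to list fully; the first 12 (by largest part) are:
10
9, 1
8, 2
8, 1, 1
7, 3
7, 2, 1
7, 1, 1, 1
6, 4
6, 3, 1
6, 2, 2
6, 2, 1, 1
6, 1, 1, 1, 1
…and 30 more, for 42 total.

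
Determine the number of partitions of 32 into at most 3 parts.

Systematic enumeration (by largest part, then next-largest, …) yields 102.

102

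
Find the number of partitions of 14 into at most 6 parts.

90

Enumerating by decreasing first part gives 90 partitions in all.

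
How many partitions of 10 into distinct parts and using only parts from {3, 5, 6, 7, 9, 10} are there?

2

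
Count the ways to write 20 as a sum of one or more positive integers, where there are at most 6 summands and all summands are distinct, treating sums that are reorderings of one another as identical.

A partial list (first 12 by largest part):
20
1, 19
2, 18
3, 17
1, 2, 17
4, 16
1, 3, 16
5, 15
1, 4, 15
2, 3, 15
6, 14
1, 5, 14
…and 52 more, for 64 total.

64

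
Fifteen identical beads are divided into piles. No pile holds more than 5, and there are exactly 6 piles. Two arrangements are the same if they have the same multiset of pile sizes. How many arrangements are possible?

The partitions of 15 that satisfy the conditions:
5+5+2+1+1+1
5+4+3+1+1+1
5+4+2+2+1+1
5+3+3+2+1+1
5+3+2+2+2+1
5+2+2+2+2+2
4+4+4+1+1+1
4+4+3+2+1+1
4+4+2+2+2+1
4+3+3+3+1+1
4+3+3+2+2+1
4+3+2+2+2+2
3+3+3+3+2+1
3+3+3+2+2+2
That's 14 in total.

14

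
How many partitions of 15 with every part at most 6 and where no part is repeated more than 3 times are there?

52

A partial list (first 12 by largest part):
6, 6, 3
6, 6, 2, 1
6, 6, 1, 1, 1
6, 5, 4
6, 5, 3, 1
6, 5, 2, 2
6, 5, 2, 1, 1
6, 4, 4, 1
6, 4, 3, 2
6, 4, 3, 1, 1
6, 4, 2, 2, 1
6, 4, 2, 1, 1, 1
…and 40 more, for 52 total.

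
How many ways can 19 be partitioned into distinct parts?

54

A partial list (first 12 by largest part):
19
18+1
17+2
16+3
16+2+1
15+4
15+3+1
14+5
14+4+1
14+3+2
13+6
13+5+1
…and 42 more, for 54 total.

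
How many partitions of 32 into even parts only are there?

231

Systematic enumeration (by largest part, then next-largest, …) yields 231.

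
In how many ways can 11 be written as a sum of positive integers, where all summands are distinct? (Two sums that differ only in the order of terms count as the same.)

12

Listing the qualifying partitions of 11:
11
10, 1
9, 2
8, 3
8, 2, 1
7, 4
7, 3, 1
6, 5
6, 4, 1
6, 3, 2
5, 4, 2
5, 3, 2, 1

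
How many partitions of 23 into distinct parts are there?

104

There are 104 such partitions.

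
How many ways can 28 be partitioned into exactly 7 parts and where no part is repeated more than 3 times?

Enumerating by decreasing first part gives 316 partitions in all.

316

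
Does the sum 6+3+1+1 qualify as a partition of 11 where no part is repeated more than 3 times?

Yes

The parts sum to 11, and the condition 'no summand is used more than 3 times' holds.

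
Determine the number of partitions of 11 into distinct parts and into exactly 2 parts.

The partitions of 11 that satisfy the conditions:
10, 1
9, 2
8, 3
7, 4
6, 5

5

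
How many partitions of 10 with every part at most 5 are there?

30

A partial list (first 12 by largest part):
5 + 5
1 + 4 + 5
2 + 3 + 5
1 + 1 + 3 + 5
1 + 2 + 2 + 5
1 + 1 + 1 + 2 + 5
1 + 1 + 1 + 1 + 1 + 5
2 + 4 + 4
1 + 1 + 4 + 4
3 + 3 + 4
1 + 2 + 3 + 4
1 + 1 + 1 + 3 + 4
…and 18 more, for 30 total.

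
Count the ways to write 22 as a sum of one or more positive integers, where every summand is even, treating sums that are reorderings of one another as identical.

56

There are too many to list fully; the first 12 (by largest part) are:
22
2+20
4+18
2+2+18
6+16
2+4+16
2+2+2+16
8+14
2+6+14
4+4+14
2+2+4+14
2+2+2+2+14
…and 44 more, for 56 total.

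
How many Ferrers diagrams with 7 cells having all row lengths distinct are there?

5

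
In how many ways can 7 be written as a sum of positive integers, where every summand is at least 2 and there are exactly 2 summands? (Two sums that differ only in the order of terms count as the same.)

Enumerating:
2, 5
3, 4
That's 2 in total.

2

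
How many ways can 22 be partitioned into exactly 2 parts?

11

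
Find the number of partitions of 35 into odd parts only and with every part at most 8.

125

There are 125 such partitions.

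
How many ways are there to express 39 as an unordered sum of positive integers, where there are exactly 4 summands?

441

Enumerating by decreasing first part gives 441 partitions in all.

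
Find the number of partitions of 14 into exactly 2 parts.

Enumerating:
13,1
12,2
11,3
10,4
9,5
8,6
7,7
Counting gives 7.

7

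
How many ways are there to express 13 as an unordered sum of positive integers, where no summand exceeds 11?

99

Systematic enumeration (by largest part, then next-largest, …) yields 99.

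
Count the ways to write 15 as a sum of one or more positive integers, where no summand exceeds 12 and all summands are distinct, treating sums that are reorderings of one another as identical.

The partitions of 15 that satisfy the conditions:
12 + 3
12 + 2 + 1
11 + 4
11 + 3 + 1
10 + 5
10 + 4 + 1
10 + 3 + 2
9 + 6
9 + 5 + 1
9 + 4 + 2
9 + 3 + 2 + 1
8 + 7
8 + 6 + 1
8 + 5 + 2
8 + 4 + 3
8 + 4 + 2 + 1
7 + 6 + 2
7 + 5 + 3
7 + 5 + 2 + 1
7 + 4 + 3 + 1
6 + 5 + 4
6 + 5 + 3 + 1
6 + 4 + 3 + 2
5 + 4 + 3 + 2 + 1
That's 24 in total.

24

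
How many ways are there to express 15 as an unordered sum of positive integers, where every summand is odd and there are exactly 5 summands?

7

They are:
11+1+1+1+1
9+3+1+1+1
7+5+1+1+1
7+3+3+1+1
5+5+3+1+1
5+3+3+3+1
3+3+3+3+3
That's 7 in total.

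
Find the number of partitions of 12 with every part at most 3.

19

Enumerating:
3 + 3 + 3 + 3
3 + 3 + 3 + 2 + 1
3 + 3 + 3 + 1 + 1 + 1
3 + 3 + 2 + 2 + 2
3 + 3 + 2 + 2 + 1 + 1
3 + 3 + 2 + 1 + 1 + 1 + 1
3 + 3 + 1 + 1 + 1 + 1 + 1 + 1
3 + 2 + 2 + 2 + 2 + 1
3 + 2 + 2 + 2 + 1 + 1 + 1
3 + 2 + 2 + 1 + 1 + 1 + 1 + 1
3 + 2 + 1 + 1 + 1 + 1 + 1 + 1 + 1
3 + 1 + 1 + 1 + 1 + 1 + 1 + 1 + 1 + 1
2 + 2 + 2 + 2 + 2 + 2
2 + 2 + 2 + 2 + 2 + 1 + 1
2 + 2 + 2 + 2 + 1 + 1 + 1 + 1
2 + 2 + 2 + 1 + 1 + 1 + 1 + 1 + 1
2 + 2 + 1 + 1 + 1 + 1 + 1 + 1 + 1 + 1
2 + 1 + 1 + 1 + 1 + 1 + 1 + 1 + 1 + 1 + 1
1 + 1 + 1 + 1 + 1 + 1 + 1 + 1 + 1 + 1 + 1 + 1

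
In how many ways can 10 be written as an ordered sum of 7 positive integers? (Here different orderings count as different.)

84

A composition of 10 into 7 positive parts is chosen by placing 6 dividers among the 9 gaps between 10 units: C(9,6) = 84.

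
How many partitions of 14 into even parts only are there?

Listing the qualifying partitions of 14:
14
2, 12
4, 10
2, 2, 10
6, 8
2, 4, 8
2, 2, 2, 8
2, 6, 6
4, 4, 6
2, 2, 4, 6
2, 2, 2, 2, 6
2, 4, 4, 4
2, 2, 2, 4, 4
2, 2, 2, 2, 2, 4
2, 2, 2, 2, 2, 2, 2

15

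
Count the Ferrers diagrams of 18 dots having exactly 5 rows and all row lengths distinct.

Enumerating:
1,2,3,4,8
1,2,3,5,7
1,2,4,5,6

3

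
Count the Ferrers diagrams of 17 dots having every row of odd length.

38

There are too many to list fully; the first 12 (by largest part) are:
17
15+1+1
13+3+1
13+1+1+1+1
11+5+1
11+3+3
11+3+1+1+1
11+1+1+1+1+1+1
9+7+1
9+5+3
9+5+1+1+1
9+3+3+1+1
…and 26 more, for 38 total.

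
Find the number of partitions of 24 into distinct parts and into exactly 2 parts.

11

Enumerating:
23+1
22+2
21+3
20+4
19+5
18+6
17+7
16+8
15+9
14+10
13+11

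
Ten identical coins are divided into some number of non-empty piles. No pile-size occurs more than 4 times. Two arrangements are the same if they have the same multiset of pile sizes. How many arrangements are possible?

34

There are too many to list fully; the first 12 (by largest part) are:
10
9 + 1
8 + 2
8 + 1 + 1
7 + 3
7 + 2 + 1
7 + 1 + 1 + 1
6 + 4
6 + 3 + 1
6 + 2 + 2
6 + 2 + 1 + 1
6 + 1 + 1 + 1 + 1
…and 22 more, for 34 total.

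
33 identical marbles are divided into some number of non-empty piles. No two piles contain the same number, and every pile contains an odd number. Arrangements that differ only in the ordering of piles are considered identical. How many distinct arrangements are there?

25

The partitions of 33 that satisfy the conditions:
33
29 + 3 + 1
27 + 5 + 1
25 + 7 + 1
25 + 5 + 3
23 + 9 + 1
23 + 7 + 3
21 + 11 + 1
21 + 9 + 3
21 + 7 + 5
19 + 13 + 1
19 + 11 + 3
19 + 9 + 5
17 + 15 + 1
17 + 13 + 3
17 + 11 + 5
17 + 9 + 7
17 + 7 + 5 + 3 + 1
15 + 13 + 5
15 + 11 + 7
15 + 9 + 5 + 3 + 1
13 + 11 + 9
13 + 11 + 5 + 3 + 1
13 + 9 + 7 + 3 + 1
11 + 9 + 7 + 5 + 1
Counting gives 25.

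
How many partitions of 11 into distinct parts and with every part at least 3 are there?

Enumerating:
11
8+3
7+4
6+5
Counting gives 4.

4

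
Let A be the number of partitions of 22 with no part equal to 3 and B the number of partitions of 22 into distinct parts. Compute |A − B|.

423

Partitions of 22 with no part equal to 3: 512.
Partitions of 22 into distinct parts: 89.
|512 − 89| = 423.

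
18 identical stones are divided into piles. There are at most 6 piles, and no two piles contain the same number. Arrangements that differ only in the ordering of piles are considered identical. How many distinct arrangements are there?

46

A partial list (first 12 by largest part):
18
17+1
16+2
15+3
15+2+1
14+4
14+3+1
13+5
13+4+1
13+3+2
12+6
12+5+1
…and 34 more, for 46 total.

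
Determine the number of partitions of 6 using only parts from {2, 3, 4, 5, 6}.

The partitions of 6 that satisfy the conditions:
6
4, 2
3, 3
2, 2, 2
That's 4 in total.

4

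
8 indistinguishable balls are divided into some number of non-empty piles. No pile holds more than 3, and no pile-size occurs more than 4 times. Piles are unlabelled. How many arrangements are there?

7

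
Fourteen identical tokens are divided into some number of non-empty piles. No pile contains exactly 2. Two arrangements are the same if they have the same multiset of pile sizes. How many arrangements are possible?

58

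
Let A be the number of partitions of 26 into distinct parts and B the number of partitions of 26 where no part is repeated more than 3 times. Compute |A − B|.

Partitions of 26 into distinct parts: 165.
Partitions of 26 where no part is repeated more than 3 times: 1060.
|165 − 1060| = 895.

895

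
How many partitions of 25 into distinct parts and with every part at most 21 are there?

137

Systematic enumeration (by largest part, then next-largest, …) yields 137.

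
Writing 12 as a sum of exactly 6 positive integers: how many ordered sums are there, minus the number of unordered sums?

Compositions: C(11,5) = 462.
Unordered (partitions into 6 parts): 11.
Difference: 462 − 11 = 451.

451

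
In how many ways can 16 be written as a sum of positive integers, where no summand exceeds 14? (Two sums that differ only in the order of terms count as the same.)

Enumerating by decreasing first part gives 229 partitions in all.

229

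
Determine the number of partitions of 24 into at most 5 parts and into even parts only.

47

A partial list (first 12 by largest part):
24
22, 2
20, 4
20, 2, 2
18, 6
18, 4, 2
18, 2, 2, 2
16, 8
16, 6, 2
16, 4, 4
16, 4, 2, 2
16, 2, 2, 2, 2
…and 35 more, for 47 total.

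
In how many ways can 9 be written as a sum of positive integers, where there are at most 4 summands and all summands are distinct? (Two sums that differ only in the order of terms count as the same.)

The partitions of 9 that satisfy the conditions:
9
8, 1
7, 2
6, 3
6, 2, 1
5, 4
5, 3, 1
4, 3, 2
Counting gives 8.

8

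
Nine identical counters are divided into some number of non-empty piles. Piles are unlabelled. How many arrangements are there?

A partial list (first 12 by largest part):
9
8 + 1
7 + 2
7 + 1 + 1
6 + 3
6 + 2 + 1
6 + 1 + 1 + 1
5 + 4
5 + 3 + 1
5 + 2 + 2
5 + 2 + 1 + 1
5 + 1 + 1 + 1 + 1
…and 18 more, for 30 total.

30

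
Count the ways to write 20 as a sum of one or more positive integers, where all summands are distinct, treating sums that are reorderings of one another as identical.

A partial list (first 12 by largest part):
20
1 + 19
2 + 18
3 + 17
1 + 2 + 17
4 + 16
1 + 3 + 16
5 + 15
1 + 4 + 15
2 + 3 + 15
6 + 14
1 + 5 + 14
…and 52 more, for 64 total.

64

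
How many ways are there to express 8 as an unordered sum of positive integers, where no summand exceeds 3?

10

They are:
3,3,2
3,3,1,1
3,2,2,1
3,2,1,1,1
3,1,1,1,1,1
2,2,2,2
2,2,2,1,1
2,2,1,1,1,1
2,1,1,1,1,1,1
1,1,1,1,1,1,1,1
Counting gives 10.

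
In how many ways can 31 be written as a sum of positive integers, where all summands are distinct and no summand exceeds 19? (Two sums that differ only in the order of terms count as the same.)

285

There are 285 such partitions.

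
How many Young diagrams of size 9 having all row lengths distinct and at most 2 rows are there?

5

Listing the qualifying partitions of 9:
9
8 + 1
7 + 2
6 + 3
5 + 4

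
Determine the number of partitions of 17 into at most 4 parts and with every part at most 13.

65

A partial list (first 12 by largest part):
13 + 4
13 + 3 + 1
13 + 2 + 2
13 + 2 + 1 + 1
12 + 5
12 + 4 + 1
12 + 3 + 2
12 + 3 + 1 + 1
12 + 2 + 2 + 1
11 + 6
11 + 5 + 1
11 + 4 + 2
…and 53 more, for 65 total.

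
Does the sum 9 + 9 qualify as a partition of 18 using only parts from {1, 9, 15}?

Yes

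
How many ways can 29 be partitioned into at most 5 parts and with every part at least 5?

There are too many to list fully; the first 12 (by largest part) are:
29
24 + 5
23 + 6
22 + 7
21 + 8
20 + 9
19 + 10
19 + 5 + 5
18 + 11
18 + 6 + 5
17 + 12
17 + 7 + 5
…and 46 more, for 58 total.

58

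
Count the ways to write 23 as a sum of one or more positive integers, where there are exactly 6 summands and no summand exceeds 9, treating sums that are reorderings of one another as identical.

103

Systematic enumeration (by largest part, then next-largest, …) yields 103.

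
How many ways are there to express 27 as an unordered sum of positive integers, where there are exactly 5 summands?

A full systematic count gives 255.

255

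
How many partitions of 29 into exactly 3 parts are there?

70

There are too many to list fully; the first 12 (by largest part) are:
27,1,1
26,2,1
25,3,1
25,2,2
24,4,1
24,3,2
23,5,1
23,4,2
23,3,3
22,6,1
22,5,2
22,4,3
…and 58 more, for 70 total.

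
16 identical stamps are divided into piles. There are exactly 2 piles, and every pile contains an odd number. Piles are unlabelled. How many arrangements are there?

Enumerating:
15,1
13,3
11,5
9,7

4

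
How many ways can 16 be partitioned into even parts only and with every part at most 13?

20

The partitions of 16 that satisfy the conditions:
12 + 4
12 + 2 + 2
10 + 6
10 + 4 + 2
10 + 2 + 2 + 2
8 + 8
8 + 6 + 2
8 + 4 + 4
8 + 4 + 2 + 2
8 + 2 + 2 + 2 + 2
6 + 6 + 4
6 + 6 + 2 + 2
6 + 4 + 4 + 2
6 + 4 + 2 + 2 + 2
6 + 2 + 2 + 2 + 2 + 2
4 + 4 + 4 + 4
4 + 4 + 4 + 2 + 2
4 + 4 + 2 + 2 + 2 + 2
4 + 2 + 2 + 2 + 2 + 2 + 2
2 + 2 + 2 + 2 + 2 + 2 + 2 + 2
That's 20 in total.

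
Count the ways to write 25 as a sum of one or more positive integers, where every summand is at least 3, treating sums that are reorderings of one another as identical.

130

Counting exhaustively, 130 partitions satisfy the conditions.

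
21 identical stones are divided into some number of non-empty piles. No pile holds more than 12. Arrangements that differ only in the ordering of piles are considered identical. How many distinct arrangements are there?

725

Systematic enumeration (by largest part, then next-largest, …) yields 725.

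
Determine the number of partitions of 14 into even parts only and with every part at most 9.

11

Listing the qualifying partitions of 14:
6,8
2,4,8
2,2,2,8
2,6,6
4,4,6
2,2,4,6
2,2,2,2,6
2,4,4,4
2,2,2,4,4
2,2,2,2,2,4
2,2,2,2,2,2,2
That's 11 in total.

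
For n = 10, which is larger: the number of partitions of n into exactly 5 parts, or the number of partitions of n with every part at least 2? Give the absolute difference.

5

Partitions of 10 into exactly 5 parts: 7.
Partitions of 10 with every part at least 2: 12.
|7 − 12| = 5.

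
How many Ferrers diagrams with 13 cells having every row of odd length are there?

Listing the qualifying partitions of 13:
13
1,1,11
1,3,9
1,1,1,1,9
1,5,7
3,3,7
1,1,1,3,7
1,1,1,1,1,1,7
3,5,5
1,1,1,5,5
1,1,3,3,5
1,1,1,1,1,3,5
1,1,1,1,1,1,1,1,5
1,3,3,3,3
1,1,1,1,3,3,3
1,1,1,1,1,1,1,3,3
1,1,1,1,1,1,1,1,1,1,3
1,1,1,1,1,1,1,1,1,1,1,1,1

18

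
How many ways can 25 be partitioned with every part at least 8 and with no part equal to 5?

7

Enumerating:
25
8 + 17
9 + 16
10 + 15
11 + 14
12 + 13
8 + 8 + 9
That's 7 in total.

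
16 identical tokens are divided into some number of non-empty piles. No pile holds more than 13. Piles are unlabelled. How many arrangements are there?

227

Counting exhaustively, 227 partitions satisfy the conditions.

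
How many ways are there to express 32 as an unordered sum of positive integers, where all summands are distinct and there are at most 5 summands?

341

A full systematic count gives 341.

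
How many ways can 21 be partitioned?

A full systematic count gives 792.

792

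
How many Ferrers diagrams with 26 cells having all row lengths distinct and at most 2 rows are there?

Enumerating:
26
25, 1
24, 2
23, 3
22, 4
21, 5
20, 6
19, 7
18, 8
17, 9
16, 10
15, 11
14, 12

13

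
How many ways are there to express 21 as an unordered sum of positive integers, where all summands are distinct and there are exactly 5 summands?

10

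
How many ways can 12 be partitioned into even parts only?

The partitions of 12 that satisfy the conditions:
12
2,10
4,8
2,2,8
6,6
2,4,6
2,2,2,6
4,4,4
2,2,4,4
2,2,2,2,4
2,2,2,2,2,2

11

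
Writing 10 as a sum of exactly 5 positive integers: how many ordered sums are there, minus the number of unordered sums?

Ordered (compositions into 5 parts): C(9,4) = 126.
Unordered (partitions into 5 parts): 7.
Difference: 126 − 7 = 119.

119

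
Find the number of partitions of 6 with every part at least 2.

Listing the qualifying partitions of 6:
6
2,4
3,3
2,2,2

4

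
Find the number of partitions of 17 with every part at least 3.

25

Enumerating:
17
3,14
4,13
5,12
6,11
3,3,11
7,10
3,4,10
8,9
3,5,9
4,4,9
3,6,8
4,5,8
3,3,3,8
3,7,7
4,6,7
5,5,7
3,3,4,7
5,6,6
3,3,5,6
3,4,4,6
3,4,5,5
4,4,4,5
3,3,3,3,5
3,3,3,4,4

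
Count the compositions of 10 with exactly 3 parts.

36

Place 2 bars in the 9 internal gaps of a row of 10 dots: C(9,2) = 36.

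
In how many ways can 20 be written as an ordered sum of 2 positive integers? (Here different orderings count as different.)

Place 1 bars in the 19 internal gaps of a row of 20 dots: C(19,1) = 19.

19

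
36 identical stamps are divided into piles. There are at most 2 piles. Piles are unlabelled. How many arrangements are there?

Listing the qualifying partitions of 36:
36
35 + 1
34 + 2
33 + 3
32 + 4
31 + 5
30 + 6
29 + 7
28 + 8
27 + 9
26 + 10
25 + 11
24 + 12
23 + 13
22 + 14
21 + 15
20 + 16
19 + 17
18 + 18
That's 19 in total.

19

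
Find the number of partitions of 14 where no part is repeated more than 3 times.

Enumerating by decreasing first part gives 82 partitions in all.

82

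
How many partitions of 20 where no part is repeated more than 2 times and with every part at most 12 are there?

171

Enumerating by decreasing first part gives 171 partitions in all.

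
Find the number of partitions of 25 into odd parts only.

142

Direct enumeration gives 142 partitions.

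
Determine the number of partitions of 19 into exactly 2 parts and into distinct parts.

Listing the qualifying partitions of 19:
1+18
2+17
3+16
4+15
5+14
6+13
7+12
8+11
9+10
That's 9 in total.

9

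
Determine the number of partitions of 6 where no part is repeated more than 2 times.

7

The partitions of 6 that satisfy the conditions:
6
5 + 1
4 + 2
4 + 1 + 1
3 + 3
3 + 2 + 1
2 + 2 + 1 + 1
Counting gives 7.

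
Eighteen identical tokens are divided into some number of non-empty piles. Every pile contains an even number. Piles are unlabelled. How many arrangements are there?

A partial list (first 12 by largest part):
18
16+2
14+4
14+2+2
12+6
12+4+2
12+2+2+2
10+8
10+6+2
10+4+4
10+4+2+2
10+2+2+2+2
…and 18 more, for 30 total.

30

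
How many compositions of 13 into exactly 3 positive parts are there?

By stars and bars with positive parts, the count is C(12,2) = 66.

66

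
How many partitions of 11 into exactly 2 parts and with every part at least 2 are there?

Listing the qualifying partitions of 11:
9+2
8+3
7+4
6+5

4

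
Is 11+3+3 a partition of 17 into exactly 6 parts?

No

The parts sum to 17, and the condition 'there are exactly 6 summands' is violated.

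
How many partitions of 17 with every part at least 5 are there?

7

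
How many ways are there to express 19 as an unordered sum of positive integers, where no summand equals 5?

355

Direct enumeration gives 355 partitions.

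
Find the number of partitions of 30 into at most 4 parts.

There are 297 such partitions.

297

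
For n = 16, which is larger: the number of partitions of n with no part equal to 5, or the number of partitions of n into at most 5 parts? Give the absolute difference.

74

Partitions of 16 with no part equal to 5: 175.
Partitions of 16 into at most 5 parts: 101.
|175 − 101| = 74.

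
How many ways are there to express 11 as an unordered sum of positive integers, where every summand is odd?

12

The partitions of 11 that satisfy the conditions:
11
9, 1, 1
7, 3, 1
7, 1, 1, 1, 1
5, 5, 1
5, 3, 3
5, 3, 1, 1, 1
5, 1, 1, 1, 1, 1, 1
3, 3, 3, 1, 1
3, 3, 1, 1, 1, 1, 1
3, 1, 1, 1, 1, 1, 1, 1, 1
1, 1, 1, 1, 1, 1, 1, 1, 1, 1, 1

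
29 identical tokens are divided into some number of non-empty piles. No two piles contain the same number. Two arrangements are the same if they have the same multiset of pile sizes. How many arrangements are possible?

A full systematic count gives 256.

256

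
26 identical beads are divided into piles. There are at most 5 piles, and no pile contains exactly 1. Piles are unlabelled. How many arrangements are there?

A full systematic count gives 242.

242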